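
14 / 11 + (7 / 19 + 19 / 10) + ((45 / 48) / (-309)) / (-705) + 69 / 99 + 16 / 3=2324184509 / 242824560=9.57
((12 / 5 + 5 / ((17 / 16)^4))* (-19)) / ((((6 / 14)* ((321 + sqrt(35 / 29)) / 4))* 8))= -272448609937 / 623934025585 + 87801679* sqrt(1015) / 1871802076755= -0.44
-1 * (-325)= 325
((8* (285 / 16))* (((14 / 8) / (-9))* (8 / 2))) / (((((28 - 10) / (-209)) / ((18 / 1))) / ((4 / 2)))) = 138985 / 3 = 46328.33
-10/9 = -1.11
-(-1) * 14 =14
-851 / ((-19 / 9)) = 403.11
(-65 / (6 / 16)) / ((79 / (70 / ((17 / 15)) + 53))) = -1014520 / 4029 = -251.80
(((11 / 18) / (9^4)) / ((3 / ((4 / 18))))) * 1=11 / 1594323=0.00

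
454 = 454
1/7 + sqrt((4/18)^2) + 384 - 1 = 24152/63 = 383.37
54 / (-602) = -27 / 301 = -0.09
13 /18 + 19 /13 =511 /234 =2.18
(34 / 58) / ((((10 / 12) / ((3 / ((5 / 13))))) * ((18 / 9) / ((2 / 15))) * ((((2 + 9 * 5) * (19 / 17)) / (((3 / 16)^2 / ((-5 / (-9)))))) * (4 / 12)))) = 2738853 / 2071760000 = 0.00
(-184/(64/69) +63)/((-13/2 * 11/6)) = 3249/286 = 11.36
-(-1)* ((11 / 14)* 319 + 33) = 3971 / 14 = 283.64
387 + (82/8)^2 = 492.06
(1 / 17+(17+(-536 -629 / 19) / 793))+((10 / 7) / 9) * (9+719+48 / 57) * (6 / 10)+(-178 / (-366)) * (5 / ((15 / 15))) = 474347450 / 5378919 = 88.19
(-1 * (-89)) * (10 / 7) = 890 / 7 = 127.14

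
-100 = -100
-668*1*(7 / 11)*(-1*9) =42084 / 11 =3825.82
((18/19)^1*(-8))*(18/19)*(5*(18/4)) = -58320/361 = -161.55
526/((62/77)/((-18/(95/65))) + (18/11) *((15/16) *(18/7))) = 1723176/12709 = 135.59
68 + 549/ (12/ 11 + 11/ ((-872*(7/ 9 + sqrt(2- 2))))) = 13922956/ 24053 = 578.84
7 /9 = 0.78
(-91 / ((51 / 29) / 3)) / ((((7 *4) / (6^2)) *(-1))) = 3393 / 17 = 199.59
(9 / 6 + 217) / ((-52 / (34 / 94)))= -7429 / 4888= -1.52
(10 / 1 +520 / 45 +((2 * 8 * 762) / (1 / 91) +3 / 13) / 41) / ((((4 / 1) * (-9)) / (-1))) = 129911653 / 172692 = 752.27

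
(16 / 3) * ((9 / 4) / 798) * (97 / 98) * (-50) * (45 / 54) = -12125 / 19551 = -0.62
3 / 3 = 1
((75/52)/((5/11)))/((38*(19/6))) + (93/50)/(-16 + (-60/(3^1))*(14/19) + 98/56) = -39078123/1033867900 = -0.04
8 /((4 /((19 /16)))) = 2.38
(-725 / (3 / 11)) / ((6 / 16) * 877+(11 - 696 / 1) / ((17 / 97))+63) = 216920 / 286959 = 0.76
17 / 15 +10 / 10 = 32 / 15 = 2.13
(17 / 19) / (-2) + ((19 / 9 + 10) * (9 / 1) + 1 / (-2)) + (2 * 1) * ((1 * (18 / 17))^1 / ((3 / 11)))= 37409 / 323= 115.82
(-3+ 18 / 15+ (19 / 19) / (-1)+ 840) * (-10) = -8372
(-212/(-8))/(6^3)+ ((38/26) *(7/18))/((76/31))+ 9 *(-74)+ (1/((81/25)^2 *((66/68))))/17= -29976887035/45034704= -665.64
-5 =-5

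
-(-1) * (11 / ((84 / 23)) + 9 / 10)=1643 / 420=3.91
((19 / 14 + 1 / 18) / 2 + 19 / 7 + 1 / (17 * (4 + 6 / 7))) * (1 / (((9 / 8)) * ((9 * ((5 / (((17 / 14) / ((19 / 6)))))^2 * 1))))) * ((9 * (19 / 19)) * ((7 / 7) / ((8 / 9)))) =2500 / 123823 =0.02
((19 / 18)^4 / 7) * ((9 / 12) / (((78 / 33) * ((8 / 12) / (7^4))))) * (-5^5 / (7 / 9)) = -219509434375 / 269568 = -814300.79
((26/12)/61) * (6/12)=13/732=0.02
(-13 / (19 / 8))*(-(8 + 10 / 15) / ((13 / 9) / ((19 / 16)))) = 39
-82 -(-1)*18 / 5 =-392 / 5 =-78.40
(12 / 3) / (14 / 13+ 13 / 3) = 156 / 211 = 0.74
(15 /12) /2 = 5 /8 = 0.62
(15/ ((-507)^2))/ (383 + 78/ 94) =47/ 309144264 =0.00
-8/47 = -0.17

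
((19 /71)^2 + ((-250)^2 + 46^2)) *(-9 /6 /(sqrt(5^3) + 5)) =977188851 /201640 - 977188851 *sqrt(5) /201640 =-5990.24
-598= -598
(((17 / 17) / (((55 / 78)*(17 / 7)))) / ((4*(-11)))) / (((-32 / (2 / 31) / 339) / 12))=277641 / 2550680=0.11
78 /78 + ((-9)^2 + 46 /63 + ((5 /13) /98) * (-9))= 948179 /11466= 82.69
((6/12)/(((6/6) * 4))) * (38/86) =19/344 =0.06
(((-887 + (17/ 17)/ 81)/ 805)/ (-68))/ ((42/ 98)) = 35923/ 950130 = 0.04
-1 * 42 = -42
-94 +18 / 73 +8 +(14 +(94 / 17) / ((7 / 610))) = 3562498 / 8687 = 410.10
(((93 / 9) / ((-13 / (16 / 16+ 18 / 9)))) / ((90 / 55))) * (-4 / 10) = 341 / 585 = 0.58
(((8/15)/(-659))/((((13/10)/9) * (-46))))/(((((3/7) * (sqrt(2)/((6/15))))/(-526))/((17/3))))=-0.24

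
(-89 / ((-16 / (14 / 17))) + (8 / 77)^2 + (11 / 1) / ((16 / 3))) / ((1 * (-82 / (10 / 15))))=-3577037 / 66120208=-0.05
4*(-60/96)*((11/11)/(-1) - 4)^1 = 25/2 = 12.50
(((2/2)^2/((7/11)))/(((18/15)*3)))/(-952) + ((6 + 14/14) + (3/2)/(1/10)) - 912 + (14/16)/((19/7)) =-889.68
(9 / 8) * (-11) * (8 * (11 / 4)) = -1089 / 4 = -272.25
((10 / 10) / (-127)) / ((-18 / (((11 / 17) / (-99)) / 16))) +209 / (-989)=-0.21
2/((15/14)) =28/15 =1.87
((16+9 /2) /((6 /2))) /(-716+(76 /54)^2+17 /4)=-19926 /2069687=-0.01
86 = 86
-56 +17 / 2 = -95 / 2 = -47.50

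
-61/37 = -1.65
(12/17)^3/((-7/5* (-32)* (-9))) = -30/34391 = -0.00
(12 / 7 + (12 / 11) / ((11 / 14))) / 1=2628 / 847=3.10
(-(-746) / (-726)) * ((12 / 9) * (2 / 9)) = -2984 / 9801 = -0.30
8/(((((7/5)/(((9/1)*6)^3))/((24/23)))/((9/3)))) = 453496320/161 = 2816747.33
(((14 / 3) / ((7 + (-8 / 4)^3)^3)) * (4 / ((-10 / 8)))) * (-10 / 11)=-448 / 33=-13.58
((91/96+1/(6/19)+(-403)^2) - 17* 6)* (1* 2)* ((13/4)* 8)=202564271/24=8440177.96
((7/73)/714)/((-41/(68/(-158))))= 1/709341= 0.00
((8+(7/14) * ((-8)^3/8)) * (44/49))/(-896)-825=-1131867/1372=-824.98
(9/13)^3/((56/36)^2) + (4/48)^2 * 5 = 2664029/15502032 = 0.17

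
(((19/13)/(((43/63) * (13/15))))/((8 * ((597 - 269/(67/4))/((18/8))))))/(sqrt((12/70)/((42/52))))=75788055 * sqrt(65)/235334062912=0.00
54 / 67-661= -44233 / 67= -660.19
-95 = -95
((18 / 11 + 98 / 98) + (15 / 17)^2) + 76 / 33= 54532 / 9537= 5.72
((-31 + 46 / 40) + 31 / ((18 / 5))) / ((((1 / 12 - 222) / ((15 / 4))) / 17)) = 64991 / 10652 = 6.10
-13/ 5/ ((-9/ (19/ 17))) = 247/ 765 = 0.32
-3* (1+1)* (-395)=2370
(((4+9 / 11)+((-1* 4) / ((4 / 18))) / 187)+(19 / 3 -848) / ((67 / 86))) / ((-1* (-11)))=-40429567 / 413457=-97.78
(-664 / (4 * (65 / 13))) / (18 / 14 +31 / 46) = -53452 / 3155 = -16.94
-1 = -1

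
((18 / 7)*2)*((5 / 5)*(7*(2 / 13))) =5.54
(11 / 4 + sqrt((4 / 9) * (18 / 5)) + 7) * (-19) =-741 / 4 - 38 * sqrt(10) / 5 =-209.28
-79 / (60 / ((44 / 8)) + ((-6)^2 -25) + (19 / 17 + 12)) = -14773 / 6550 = -2.26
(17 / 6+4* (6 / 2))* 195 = 5785 / 2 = 2892.50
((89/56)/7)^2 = 7921/153664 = 0.05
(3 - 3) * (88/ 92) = 0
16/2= 8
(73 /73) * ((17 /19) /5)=17 /95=0.18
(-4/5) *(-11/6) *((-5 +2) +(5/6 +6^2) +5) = 2563/45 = 56.96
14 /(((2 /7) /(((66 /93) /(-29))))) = -1078 /899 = -1.20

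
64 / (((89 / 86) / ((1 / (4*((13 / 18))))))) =24768 / 1157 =21.41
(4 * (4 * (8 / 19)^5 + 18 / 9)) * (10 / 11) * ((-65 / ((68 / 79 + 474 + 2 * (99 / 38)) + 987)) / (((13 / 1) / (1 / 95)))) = -8031566600 / 29989042761293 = -0.00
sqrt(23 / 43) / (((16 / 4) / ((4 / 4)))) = sqrt(989) / 172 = 0.18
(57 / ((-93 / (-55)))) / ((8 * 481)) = 1045 / 119288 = 0.01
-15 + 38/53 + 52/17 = -10113/901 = -11.22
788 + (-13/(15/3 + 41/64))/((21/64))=5920580/7581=780.98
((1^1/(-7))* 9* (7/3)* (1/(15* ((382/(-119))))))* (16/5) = 952/4775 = 0.20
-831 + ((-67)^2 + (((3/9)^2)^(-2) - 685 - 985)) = 2069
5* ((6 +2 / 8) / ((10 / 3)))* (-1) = -75 / 8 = -9.38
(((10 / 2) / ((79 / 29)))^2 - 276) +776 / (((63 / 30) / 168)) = 385739789 / 6241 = 61807.37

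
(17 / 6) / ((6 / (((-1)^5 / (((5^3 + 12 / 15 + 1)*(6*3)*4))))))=-85 / 1643328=-0.00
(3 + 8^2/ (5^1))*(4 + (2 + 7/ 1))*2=2054/ 5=410.80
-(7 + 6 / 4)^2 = -289 / 4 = -72.25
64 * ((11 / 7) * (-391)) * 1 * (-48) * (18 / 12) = 19819008 / 7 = 2831286.86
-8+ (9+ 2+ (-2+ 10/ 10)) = 2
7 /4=1.75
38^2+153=1597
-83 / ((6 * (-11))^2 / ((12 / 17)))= -83 / 6171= -0.01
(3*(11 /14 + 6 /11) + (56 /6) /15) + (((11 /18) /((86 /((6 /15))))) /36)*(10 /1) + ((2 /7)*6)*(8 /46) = 606310459 /123367860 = 4.91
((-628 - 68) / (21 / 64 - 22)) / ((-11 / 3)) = -133632 / 15257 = -8.76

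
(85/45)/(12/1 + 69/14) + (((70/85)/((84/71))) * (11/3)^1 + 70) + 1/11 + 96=134622773/797742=168.75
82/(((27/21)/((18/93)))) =1148/93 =12.34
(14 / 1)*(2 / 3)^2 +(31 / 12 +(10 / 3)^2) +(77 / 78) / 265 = 274503 / 13780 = 19.92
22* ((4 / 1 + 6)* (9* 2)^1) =3960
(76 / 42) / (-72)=-19 / 756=-0.03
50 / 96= 25 / 48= 0.52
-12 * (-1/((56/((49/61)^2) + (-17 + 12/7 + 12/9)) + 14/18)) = 18522/113621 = 0.16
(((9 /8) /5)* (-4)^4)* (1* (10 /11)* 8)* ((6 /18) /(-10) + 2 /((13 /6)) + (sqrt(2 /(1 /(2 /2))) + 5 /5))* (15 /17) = 1221.23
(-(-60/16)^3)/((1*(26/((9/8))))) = 30375/13312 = 2.28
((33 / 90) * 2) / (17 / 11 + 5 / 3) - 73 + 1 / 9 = -346591 / 4770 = -72.66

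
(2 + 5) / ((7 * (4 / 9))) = 9 / 4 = 2.25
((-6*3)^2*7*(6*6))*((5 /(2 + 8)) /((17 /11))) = 449064 /17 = 26415.53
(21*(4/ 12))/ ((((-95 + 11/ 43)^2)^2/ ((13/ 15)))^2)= 1975305846914569/ 2439229565551239905731874092800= 0.00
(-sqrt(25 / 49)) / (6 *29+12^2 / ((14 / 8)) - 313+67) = -0.07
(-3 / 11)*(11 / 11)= -3 / 11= -0.27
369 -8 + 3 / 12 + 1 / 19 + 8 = 28067 / 76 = 369.30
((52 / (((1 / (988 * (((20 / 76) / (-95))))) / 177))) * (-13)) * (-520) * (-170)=550016313600 / 19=28948227031.58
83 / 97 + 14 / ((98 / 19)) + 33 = 24831 / 679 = 36.57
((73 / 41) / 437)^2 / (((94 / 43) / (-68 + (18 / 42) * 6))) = -52474663 / 105615214481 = -0.00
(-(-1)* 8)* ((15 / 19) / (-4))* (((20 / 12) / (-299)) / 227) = 50 / 1289587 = 0.00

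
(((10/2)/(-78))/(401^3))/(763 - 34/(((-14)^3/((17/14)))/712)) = -12005/9343284241081752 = -0.00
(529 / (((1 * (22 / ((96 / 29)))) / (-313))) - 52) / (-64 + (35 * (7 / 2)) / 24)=382285632 / 901813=423.91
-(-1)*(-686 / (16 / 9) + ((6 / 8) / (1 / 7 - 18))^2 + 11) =-93718309 / 250000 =-374.87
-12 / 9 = -4 / 3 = -1.33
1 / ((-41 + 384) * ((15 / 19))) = 19 / 5145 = 0.00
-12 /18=-2 /3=-0.67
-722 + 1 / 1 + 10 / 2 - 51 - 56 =-823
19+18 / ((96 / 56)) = 59 / 2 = 29.50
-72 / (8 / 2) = -18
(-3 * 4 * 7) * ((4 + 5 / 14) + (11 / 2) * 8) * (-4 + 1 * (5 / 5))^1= 12186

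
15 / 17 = 0.88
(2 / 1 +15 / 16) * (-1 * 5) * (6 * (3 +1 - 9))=3525 / 8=440.62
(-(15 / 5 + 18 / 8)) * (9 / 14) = -27 / 8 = -3.38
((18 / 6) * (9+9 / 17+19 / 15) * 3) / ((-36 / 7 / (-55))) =211981 / 204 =1039.12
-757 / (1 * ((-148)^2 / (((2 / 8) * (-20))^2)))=-18925 / 21904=-0.86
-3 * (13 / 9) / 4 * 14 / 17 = -91 / 102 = -0.89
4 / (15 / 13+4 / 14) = 364 / 131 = 2.78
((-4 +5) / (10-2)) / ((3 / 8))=1 / 3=0.33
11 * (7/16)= 77/16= 4.81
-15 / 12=-5 / 4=-1.25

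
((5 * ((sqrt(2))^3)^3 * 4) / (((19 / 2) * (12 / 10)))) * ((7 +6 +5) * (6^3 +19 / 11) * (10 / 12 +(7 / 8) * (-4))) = -61312000 * sqrt(2) / 209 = -414872.07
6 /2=3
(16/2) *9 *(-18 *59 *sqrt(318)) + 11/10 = 11/10 -76464 *sqrt(318) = -1363547.35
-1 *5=-5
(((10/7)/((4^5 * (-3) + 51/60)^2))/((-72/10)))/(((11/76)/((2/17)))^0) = -5000/237685450527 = -0.00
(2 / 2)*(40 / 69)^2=1600 / 4761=0.34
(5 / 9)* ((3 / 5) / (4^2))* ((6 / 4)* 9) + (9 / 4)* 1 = 81 / 32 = 2.53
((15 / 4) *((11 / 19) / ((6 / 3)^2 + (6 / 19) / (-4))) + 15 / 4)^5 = 1476.41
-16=-16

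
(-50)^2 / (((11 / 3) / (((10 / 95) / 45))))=1000 / 627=1.59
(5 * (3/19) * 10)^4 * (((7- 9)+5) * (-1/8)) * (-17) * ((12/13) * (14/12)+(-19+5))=-542193750000/1694173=-320034.47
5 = 5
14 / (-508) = -7 / 254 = -0.03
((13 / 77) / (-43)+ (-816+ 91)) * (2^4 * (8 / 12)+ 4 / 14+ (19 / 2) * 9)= -4862188444 / 69531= -69928.35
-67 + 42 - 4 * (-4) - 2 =-11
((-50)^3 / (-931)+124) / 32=60111 / 7448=8.07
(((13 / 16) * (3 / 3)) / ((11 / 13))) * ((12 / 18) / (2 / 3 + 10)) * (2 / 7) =169 / 9856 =0.02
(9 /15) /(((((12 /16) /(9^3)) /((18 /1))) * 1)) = 52488 /5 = 10497.60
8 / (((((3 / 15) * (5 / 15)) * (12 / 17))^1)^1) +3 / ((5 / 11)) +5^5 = 16508 / 5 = 3301.60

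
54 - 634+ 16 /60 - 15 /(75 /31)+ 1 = -8774 /15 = -584.93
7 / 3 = 2.33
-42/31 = -1.35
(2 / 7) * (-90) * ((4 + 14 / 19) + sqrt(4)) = -173.23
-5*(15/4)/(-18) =25/24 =1.04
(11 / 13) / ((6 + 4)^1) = 11 / 130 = 0.08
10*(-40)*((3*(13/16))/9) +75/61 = -19600/183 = -107.10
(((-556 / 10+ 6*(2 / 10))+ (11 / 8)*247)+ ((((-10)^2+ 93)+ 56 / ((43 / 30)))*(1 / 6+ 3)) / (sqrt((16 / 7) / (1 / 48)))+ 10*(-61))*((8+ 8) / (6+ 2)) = -12991 / 20+ 189601*sqrt(21) / 6192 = -509.23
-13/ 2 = -6.50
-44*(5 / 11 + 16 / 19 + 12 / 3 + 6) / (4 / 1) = -2361 / 19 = -124.26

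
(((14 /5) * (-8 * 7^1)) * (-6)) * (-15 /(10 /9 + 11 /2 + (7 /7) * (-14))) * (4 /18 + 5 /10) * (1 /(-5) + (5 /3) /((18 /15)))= 155792 /95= 1639.92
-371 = -371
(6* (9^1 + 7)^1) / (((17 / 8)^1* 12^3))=4 / 153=0.03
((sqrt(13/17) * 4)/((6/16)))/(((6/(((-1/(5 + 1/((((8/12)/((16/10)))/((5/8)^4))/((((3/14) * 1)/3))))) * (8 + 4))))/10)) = -1835008 * sqrt(221)/734961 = -37.12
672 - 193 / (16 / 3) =10173 / 16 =635.81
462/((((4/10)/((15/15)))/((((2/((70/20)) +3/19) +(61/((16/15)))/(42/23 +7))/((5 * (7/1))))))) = 14680479/61712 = 237.89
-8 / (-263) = 8 / 263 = 0.03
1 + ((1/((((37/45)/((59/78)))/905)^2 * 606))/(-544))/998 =101277972939581/101491799891456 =1.00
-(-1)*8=8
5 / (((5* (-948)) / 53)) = -53 / 948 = -0.06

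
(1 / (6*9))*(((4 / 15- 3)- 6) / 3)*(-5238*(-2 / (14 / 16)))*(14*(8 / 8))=-406624 / 45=-9036.09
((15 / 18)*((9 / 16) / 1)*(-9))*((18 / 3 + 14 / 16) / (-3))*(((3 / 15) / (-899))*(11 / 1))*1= -5445 / 230144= -0.02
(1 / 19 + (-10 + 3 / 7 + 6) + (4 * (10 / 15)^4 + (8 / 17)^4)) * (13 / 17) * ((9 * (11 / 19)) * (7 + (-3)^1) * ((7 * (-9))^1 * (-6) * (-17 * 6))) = 49648487967936 / 30151081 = 1646656.98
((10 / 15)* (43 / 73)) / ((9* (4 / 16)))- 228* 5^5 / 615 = -93608396 / 80811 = -1158.36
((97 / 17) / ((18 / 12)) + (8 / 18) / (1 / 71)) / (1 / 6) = 10820 / 51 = 212.16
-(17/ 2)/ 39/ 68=-1/ 312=-0.00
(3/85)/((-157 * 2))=-3/26690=-0.00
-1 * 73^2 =-5329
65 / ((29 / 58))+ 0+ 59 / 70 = 9159 / 70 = 130.84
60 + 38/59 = 3578/59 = 60.64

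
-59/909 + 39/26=2609/1818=1.44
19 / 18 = 1.06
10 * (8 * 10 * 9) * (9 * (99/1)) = 6415200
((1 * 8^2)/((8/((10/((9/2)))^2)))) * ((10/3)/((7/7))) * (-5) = -160000/243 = -658.44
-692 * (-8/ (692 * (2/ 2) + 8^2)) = 1384/ 189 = 7.32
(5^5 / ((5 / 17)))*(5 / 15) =10625 / 3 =3541.67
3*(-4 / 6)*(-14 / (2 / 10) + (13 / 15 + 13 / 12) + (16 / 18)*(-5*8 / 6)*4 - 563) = 353567 / 270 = 1309.51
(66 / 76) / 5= 33 / 190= 0.17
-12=-12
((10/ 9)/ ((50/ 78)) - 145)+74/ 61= -129979/ 915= -142.05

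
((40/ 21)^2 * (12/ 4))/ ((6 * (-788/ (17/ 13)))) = -3400/ 1129401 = -0.00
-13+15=2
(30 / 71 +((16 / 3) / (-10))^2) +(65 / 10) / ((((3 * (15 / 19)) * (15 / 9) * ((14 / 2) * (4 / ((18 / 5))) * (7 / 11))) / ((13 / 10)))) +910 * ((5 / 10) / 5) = 14424896557 / 156555000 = 92.14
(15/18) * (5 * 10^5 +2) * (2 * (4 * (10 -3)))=70000280/3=23333426.67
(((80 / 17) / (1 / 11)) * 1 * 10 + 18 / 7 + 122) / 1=76424 / 119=642.22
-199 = -199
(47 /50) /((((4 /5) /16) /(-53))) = -4982 /5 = -996.40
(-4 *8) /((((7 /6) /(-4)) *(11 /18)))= 13824 /77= 179.53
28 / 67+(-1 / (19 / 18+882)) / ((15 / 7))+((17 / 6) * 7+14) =34.25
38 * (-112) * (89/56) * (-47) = 317908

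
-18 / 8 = -9 / 4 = -2.25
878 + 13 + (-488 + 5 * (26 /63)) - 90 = 19849 /63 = 315.06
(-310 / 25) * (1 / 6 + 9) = -341 / 3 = -113.67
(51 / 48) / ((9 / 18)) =17 / 8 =2.12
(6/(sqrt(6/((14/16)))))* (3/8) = 3* sqrt(21)/16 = 0.86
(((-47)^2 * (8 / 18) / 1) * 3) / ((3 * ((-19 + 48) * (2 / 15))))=22090 / 87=253.91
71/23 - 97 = -2160/23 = -93.91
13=13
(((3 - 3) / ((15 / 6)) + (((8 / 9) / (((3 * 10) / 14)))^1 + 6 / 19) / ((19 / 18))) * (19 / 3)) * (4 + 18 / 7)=172408 / 5985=28.81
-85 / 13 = -6.54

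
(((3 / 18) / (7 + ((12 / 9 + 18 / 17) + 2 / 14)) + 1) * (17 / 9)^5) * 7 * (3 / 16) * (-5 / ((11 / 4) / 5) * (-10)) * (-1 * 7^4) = -6887613250886375 / 982680336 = -7009006.90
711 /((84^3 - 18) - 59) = 711 /592627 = 0.00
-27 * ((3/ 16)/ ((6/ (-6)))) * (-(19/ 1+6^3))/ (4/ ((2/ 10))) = -3807/ 64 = -59.48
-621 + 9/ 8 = -4959/ 8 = -619.88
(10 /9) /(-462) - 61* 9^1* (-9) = 10272334 /2079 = 4941.00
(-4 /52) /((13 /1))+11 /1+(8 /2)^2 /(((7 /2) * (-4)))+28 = 44778 /1183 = 37.85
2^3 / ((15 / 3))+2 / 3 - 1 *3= -11 / 15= -0.73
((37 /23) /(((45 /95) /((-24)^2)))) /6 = 22496 /69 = 326.03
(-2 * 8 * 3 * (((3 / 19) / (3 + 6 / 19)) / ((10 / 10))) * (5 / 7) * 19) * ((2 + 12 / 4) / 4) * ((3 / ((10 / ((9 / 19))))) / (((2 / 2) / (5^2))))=-6750 / 49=-137.76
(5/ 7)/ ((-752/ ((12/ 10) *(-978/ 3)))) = 489/ 1316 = 0.37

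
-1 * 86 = -86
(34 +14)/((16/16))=48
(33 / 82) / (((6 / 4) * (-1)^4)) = 11 / 41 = 0.27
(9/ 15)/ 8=0.08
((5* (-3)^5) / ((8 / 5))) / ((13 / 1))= -6075 / 104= -58.41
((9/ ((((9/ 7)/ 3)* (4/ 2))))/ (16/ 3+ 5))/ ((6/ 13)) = 2.20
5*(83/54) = 415/54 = 7.69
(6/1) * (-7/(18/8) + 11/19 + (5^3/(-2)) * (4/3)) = -29366/57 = -515.19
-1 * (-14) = 14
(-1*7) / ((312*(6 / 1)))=-7 / 1872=-0.00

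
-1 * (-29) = 29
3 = 3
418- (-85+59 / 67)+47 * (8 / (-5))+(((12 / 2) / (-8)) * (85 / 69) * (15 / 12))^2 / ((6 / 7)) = 116631983417 / 272202240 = 428.48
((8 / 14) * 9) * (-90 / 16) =-405 / 14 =-28.93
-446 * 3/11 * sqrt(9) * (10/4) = -10035/11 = -912.27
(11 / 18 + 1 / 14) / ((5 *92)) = 0.00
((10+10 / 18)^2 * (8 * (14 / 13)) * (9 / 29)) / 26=505400 / 44109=11.46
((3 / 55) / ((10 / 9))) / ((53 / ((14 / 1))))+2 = 29339 / 14575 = 2.01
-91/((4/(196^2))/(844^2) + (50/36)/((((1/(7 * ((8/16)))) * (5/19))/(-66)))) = 1867668059712/25021963107677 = 0.07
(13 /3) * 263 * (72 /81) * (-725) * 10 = -198302000 /27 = -7344518.52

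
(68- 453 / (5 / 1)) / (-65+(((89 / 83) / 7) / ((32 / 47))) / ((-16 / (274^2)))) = 8403584 / 416723235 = 0.02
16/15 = 1.07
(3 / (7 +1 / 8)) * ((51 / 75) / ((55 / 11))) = 0.06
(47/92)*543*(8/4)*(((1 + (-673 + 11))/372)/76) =-5623127/433504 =-12.97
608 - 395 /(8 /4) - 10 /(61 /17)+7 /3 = 150077 /366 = 410.05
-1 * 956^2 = -913936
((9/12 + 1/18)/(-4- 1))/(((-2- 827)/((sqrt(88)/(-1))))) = -29 * sqrt(22)/74610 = -0.00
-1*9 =-9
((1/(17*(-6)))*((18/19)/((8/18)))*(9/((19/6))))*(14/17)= -5103/104329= -0.05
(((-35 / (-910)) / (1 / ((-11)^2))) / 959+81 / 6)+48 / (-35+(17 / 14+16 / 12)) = 204348023 / 16992521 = 12.03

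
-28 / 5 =-5.60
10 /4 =5 /2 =2.50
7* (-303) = -2121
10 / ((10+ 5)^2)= 2 / 45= 0.04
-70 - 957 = -1027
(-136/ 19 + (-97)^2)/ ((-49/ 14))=-357270/ 133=-2686.24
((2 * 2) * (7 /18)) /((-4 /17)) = -119 /18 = -6.61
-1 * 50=-50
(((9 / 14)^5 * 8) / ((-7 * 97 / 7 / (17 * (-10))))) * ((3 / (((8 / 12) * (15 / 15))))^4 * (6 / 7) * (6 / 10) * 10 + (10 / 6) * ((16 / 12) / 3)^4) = 296385813285 / 91295624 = 3246.44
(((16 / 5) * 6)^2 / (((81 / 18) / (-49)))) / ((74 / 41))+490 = -1603966 / 925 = -1734.02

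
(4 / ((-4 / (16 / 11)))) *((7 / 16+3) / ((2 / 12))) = -30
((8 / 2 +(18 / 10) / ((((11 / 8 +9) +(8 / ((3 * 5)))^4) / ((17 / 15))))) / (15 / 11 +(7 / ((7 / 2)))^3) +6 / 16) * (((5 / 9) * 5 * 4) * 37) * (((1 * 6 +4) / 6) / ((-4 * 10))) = -2656419276275 / 188424674928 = -14.10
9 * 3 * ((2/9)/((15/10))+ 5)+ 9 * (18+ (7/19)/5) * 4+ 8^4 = 464137/95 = 4885.65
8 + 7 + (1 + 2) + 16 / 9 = 178 / 9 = 19.78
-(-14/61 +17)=-1023/61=-16.77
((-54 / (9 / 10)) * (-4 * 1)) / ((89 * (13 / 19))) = 4560 / 1157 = 3.94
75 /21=25 /7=3.57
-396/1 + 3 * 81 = -153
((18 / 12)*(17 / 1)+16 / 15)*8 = 3188 / 15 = 212.53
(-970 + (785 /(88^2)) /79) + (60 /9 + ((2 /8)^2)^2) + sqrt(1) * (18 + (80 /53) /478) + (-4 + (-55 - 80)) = -100833981867925 /92992399104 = -1084.32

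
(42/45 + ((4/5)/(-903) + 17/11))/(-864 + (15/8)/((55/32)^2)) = -1353715/471669408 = -0.00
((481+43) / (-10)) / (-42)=131 / 105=1.25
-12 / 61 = -0.20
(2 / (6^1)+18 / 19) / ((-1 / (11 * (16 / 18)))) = -6424 / 513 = -12.52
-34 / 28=-17 / 14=-1.21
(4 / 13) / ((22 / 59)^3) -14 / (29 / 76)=-30864793 / 1003574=-30.75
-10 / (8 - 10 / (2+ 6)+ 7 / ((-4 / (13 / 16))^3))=-2621440 / 1754093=-1.49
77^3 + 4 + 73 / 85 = 38805718 / 85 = 456537.86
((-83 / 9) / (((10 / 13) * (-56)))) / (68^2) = 1079 / 23304960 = 0.00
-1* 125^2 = -15625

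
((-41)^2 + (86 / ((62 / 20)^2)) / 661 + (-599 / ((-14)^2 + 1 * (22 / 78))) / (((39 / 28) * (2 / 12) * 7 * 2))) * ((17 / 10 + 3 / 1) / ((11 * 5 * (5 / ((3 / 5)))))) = 17.23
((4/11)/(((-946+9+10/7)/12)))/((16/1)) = -0.00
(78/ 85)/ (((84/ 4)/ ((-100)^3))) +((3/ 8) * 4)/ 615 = -2131999881/ 48790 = -43697.48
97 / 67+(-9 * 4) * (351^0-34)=79693 / 67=1189.45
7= 7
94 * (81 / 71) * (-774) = -5893236 / 71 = -83003.32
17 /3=5.67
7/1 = 7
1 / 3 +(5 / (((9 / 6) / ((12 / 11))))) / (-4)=-0.58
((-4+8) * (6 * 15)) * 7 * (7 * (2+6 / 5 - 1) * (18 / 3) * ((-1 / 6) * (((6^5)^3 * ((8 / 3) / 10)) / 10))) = -12164625920950272 / 25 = -486585036838010.88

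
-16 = -16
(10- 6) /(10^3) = 1 /250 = 0.00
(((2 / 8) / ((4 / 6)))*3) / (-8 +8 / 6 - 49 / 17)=-459 / 3896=-0.12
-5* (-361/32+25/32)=105/2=52.50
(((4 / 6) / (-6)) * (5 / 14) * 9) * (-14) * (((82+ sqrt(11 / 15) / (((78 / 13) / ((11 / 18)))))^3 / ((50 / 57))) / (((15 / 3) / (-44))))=-27744965.10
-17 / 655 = -0.03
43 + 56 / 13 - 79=-412 / 13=-31.69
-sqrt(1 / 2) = -sqrt(2) / 2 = -0.71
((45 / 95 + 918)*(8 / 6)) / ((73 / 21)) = 488628 / 1387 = 352.29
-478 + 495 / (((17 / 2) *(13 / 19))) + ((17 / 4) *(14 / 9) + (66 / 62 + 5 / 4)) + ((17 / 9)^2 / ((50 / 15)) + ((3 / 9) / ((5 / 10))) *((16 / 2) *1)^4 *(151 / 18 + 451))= 4639426764353 / 3699540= 1254055.04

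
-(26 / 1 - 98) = 72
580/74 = 290/37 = 7.84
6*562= 3372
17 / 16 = 1.06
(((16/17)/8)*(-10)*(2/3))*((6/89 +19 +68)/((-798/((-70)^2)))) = 12054000/28747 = 419.31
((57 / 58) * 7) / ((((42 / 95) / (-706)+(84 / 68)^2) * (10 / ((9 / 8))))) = 331453233 / 653261888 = 0.51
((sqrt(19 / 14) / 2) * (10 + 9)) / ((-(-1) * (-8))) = -1.38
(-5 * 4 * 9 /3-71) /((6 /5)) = -655 /6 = -109.17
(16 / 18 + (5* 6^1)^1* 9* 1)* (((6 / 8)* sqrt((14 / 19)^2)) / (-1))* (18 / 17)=-51198 / 323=-158.51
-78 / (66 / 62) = -806 / 11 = -73.27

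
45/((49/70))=450/7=64.29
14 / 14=1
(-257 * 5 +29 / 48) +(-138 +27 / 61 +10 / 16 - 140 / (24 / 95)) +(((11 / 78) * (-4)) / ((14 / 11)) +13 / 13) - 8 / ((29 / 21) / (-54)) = -12843114647 / 7726992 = -1662.11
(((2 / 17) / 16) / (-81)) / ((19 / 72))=-1 / 2907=-0.00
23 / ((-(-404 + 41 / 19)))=437 / 7635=0.06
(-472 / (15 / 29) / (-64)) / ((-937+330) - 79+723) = 1711 / 4440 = 0.39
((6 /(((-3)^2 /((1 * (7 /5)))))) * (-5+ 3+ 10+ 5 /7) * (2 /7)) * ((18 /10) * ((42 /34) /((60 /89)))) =16287 /2125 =7.66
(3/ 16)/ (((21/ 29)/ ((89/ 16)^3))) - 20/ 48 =60758863/ 1376256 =44.15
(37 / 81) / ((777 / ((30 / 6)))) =5 / 1701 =0.00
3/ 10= 0.30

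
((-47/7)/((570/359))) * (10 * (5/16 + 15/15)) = -16873/304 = -55.50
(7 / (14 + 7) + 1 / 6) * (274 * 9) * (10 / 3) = 4110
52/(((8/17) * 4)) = 221/8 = 27.62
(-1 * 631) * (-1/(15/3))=631/5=126.20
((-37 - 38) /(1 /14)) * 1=-1050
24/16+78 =159/2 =79.50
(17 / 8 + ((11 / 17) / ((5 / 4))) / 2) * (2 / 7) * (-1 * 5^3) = -40525 / 476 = -85.14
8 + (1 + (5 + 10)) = 24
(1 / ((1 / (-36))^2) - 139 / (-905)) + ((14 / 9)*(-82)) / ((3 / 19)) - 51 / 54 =23817151 / 48870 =487.36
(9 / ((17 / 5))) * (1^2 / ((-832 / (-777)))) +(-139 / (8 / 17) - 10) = -4284259 / 14144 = -302.90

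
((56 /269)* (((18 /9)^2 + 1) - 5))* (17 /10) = 0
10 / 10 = 1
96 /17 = 5.65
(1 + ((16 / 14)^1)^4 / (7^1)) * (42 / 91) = 125418 / 218491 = 0.57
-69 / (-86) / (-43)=-69 / 3698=-0.02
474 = 474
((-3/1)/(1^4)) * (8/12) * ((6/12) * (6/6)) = -1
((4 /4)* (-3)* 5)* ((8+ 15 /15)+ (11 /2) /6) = -595 /4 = -148.75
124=124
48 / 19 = 2.53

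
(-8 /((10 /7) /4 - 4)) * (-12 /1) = -448 /17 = -26.35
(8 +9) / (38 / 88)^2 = 32912 / 361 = 91.17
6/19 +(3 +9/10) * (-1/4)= -501/760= -0.66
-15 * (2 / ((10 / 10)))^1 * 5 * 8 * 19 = -22800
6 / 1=6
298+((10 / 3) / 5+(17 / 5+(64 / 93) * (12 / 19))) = 2672599 / 8835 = 302.50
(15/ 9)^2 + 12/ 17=533/ 153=3.48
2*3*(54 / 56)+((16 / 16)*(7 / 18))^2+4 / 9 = 14473 / 2268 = 6.38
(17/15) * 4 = 68/15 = 4.53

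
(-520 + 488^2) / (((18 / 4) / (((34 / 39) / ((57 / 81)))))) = 16158432 / 247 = 65418.75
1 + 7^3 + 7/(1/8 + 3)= 8656/25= 346.24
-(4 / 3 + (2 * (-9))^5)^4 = -1032604218982420896100000000 / 81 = -12748200234350875260493830.00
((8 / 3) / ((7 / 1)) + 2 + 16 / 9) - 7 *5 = -30.84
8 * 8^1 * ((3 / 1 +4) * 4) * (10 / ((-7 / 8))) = -20480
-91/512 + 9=4517/512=8.82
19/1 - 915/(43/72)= -65063/43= -1513.09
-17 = -17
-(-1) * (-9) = -9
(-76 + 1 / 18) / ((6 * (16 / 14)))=-9569 / 864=-11.08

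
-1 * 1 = -1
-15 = -15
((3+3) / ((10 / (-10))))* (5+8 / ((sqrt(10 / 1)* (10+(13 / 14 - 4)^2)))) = -30 - 4704* sqrt(10) / 19045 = -30.78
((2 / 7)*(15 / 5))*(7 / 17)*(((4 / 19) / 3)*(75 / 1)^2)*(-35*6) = -9450000 / 323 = -29256.97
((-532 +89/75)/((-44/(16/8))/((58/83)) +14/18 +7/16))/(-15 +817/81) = -2244384936/628825075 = -3.57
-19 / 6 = -3.17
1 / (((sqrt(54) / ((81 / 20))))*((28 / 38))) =171*sqrt(6) / 560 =0.75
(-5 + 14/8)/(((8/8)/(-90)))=585/2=292.50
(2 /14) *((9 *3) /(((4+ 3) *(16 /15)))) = 405 /784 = 0.52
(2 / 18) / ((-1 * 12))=-1 / 108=-0.01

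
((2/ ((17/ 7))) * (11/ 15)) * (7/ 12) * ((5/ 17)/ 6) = 539/ 31212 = 0.02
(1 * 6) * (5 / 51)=10 / 17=0.59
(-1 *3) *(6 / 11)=-18 / 11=-1.64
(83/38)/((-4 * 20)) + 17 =51597/3040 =16.97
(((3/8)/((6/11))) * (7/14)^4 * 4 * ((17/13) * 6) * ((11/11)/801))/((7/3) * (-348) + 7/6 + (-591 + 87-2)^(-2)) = -0.00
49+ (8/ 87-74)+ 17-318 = -28354/ 87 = -325.91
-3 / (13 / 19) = -57 / 13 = -4.38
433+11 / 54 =23393 / 54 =433.20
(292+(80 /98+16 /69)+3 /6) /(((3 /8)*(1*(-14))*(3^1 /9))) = -3969946 /23667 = -167.74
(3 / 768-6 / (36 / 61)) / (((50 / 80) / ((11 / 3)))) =-17171 / 288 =-59.62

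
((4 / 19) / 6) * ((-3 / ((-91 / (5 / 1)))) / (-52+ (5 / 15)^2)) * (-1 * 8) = 720 / 807443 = 0.00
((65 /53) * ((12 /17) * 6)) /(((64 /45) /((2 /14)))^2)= 1184625 /22604288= 0.05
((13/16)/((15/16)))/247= 1/285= 0.00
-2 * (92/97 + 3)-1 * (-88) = 7770/97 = 80.10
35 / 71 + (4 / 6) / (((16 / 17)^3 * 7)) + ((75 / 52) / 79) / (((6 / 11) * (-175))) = 1903563973 / 3136014336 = 0.61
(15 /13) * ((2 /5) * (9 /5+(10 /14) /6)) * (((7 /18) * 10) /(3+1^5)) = 31 /36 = 0.86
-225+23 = -202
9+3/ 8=75/ 8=9.38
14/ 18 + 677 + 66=6694/ 9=743.78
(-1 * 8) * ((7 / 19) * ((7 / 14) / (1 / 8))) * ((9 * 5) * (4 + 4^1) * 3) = -12732.63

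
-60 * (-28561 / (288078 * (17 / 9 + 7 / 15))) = 6426225 / 2544689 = 2.53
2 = 2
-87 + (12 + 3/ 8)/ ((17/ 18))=-5025/ 68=-73.90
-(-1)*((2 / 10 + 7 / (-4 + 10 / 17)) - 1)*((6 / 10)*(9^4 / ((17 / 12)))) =-97667046 / 12325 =-7924.30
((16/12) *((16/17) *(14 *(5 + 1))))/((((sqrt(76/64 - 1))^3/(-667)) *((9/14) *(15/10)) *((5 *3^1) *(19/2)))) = -4283826176 *sqrt(3)/1177335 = -6302.20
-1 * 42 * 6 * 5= -1260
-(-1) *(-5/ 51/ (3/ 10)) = -50/ 153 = -0.33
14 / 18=7 / 9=0.78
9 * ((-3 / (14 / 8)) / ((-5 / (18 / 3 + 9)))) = 324 / 7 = 46.29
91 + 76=167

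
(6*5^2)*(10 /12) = 125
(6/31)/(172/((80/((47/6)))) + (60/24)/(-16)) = 0.01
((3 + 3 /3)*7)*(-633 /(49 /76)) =-192432 /7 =-27490.29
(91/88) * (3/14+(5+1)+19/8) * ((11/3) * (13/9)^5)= 2321695129/11337408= 204.78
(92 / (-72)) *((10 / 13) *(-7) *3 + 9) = 713 / 78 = 9.14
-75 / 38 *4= -150 / 19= -7.89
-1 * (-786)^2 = -617796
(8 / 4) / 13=2 / 13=0.15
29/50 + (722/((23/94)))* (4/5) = 2715387/1150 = 2361.21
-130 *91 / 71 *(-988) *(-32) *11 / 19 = -216536320 / 71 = -3049807.32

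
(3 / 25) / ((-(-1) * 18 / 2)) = 1 / 75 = 0.01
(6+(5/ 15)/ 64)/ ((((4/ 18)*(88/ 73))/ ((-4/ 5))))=-252507/ 14080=-17.93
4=4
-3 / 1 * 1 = -3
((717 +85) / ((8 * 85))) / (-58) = -401 / 19720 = -0.02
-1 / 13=-0.08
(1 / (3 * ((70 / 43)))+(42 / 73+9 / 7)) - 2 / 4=12002 / 7665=1.57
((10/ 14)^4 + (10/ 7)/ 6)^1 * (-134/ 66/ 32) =-120265/ 3803184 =-0.03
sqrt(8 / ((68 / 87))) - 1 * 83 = -83 + sqrt(2958) / 17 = -79.80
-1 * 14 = -14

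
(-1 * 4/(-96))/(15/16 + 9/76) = 38/963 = 0.04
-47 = -47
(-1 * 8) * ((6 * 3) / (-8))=18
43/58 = 0.74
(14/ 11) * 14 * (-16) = -3136/ 11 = -285.09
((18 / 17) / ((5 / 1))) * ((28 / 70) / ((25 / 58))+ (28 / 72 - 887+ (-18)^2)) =-1263787 / 10625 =-118.94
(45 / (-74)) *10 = -225 / 37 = -6.08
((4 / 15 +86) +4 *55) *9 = 13782 / 5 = 2756.40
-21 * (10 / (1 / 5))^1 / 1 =-1050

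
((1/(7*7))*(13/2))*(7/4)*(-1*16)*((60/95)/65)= -24/665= -0.04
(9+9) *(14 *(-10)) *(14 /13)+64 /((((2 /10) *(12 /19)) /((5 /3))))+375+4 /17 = -2971897 /1989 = -1494.17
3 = 3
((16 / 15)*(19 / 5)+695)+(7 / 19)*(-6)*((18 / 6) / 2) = 991426 / 1425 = 695.74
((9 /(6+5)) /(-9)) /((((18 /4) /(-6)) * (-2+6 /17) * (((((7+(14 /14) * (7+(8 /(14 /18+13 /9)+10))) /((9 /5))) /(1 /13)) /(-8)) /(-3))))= -204 /23023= -0.01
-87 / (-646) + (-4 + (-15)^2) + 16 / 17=143461 / 646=222.08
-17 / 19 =-0.89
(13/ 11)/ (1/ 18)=234/ 11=21.27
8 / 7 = 1.14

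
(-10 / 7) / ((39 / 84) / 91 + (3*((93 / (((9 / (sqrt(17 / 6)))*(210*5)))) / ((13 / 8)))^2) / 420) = -251535375000 / 898471321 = -279.96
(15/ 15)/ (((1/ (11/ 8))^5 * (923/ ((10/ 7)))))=805255/ 105857024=0.01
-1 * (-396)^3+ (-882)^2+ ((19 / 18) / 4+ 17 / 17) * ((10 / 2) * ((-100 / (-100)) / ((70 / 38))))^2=31690042933 / 504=62877069.31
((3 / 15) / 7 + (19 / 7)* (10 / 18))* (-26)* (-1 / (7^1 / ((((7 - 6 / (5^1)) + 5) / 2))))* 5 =37752 / 245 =154.09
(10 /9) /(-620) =-1 /558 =-0.00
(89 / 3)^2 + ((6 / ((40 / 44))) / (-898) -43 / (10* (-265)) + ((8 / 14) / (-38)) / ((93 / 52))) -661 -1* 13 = 4550094908092 / 22075881975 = 206.11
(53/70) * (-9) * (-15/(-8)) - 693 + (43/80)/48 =-18970979/26880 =-705.77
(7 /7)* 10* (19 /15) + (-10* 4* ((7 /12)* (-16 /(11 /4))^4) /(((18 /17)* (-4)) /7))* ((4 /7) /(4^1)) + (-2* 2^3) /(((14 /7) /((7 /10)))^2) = 62496082507 /9882675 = 6323.80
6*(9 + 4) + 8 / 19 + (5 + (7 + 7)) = 1851 / 19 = 97.42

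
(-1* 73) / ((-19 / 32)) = 2336 / 19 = 122.95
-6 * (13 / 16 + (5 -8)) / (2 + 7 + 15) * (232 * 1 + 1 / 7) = 8125 / 64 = 126.95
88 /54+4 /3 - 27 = -649 /27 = -24.04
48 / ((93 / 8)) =128 / 31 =4.13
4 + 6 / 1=10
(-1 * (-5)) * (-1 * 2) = -10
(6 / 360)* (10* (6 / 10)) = 1 / 10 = 0.10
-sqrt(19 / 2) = -sqrt(38) / 2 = -3.08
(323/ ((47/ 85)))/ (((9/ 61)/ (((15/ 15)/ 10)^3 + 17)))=632722439/ 9400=67310.90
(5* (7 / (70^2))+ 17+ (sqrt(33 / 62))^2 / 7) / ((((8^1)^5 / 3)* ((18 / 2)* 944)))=74141 / 402747555840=0.00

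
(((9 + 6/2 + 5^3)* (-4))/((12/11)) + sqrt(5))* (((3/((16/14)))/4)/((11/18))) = -8631/16 + 189* sqrt(5)/176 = -537.04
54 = 54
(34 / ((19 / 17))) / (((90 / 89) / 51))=437257 / 285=1534.24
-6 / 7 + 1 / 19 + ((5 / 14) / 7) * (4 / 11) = -8049 / 10241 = -0.79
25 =25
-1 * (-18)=18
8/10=0.80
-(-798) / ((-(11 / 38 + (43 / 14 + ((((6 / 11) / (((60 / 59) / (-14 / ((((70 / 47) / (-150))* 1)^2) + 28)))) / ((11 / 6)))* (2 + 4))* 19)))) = 21403690 / 127008487931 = 0.00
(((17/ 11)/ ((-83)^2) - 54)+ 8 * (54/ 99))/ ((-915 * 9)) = 3761377/ 624040065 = 0.01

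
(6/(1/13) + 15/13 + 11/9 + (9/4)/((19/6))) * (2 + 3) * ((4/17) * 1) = 3605110/37791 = 95.40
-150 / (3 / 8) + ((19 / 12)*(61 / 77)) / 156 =-57656441 / 144144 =-399.99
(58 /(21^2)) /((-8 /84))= -29 /21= -1.38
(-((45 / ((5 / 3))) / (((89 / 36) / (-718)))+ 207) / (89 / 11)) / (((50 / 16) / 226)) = 13513359024 / 198025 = 68240.67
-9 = -9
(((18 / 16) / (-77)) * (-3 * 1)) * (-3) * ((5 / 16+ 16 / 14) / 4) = -13203 / 275968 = -0.05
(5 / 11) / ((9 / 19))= 95 / 99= 0.96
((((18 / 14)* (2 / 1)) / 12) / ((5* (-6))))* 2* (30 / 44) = -3 / 308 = -0.01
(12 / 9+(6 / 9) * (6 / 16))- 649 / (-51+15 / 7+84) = -2769 / 164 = -16.88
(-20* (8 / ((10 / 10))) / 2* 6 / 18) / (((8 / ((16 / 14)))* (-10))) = 8 / 21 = 0.38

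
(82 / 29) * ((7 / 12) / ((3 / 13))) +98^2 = 5017019 / 522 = 9611.15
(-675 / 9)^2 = 5625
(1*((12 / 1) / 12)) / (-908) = -1 / 908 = -0.00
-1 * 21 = -21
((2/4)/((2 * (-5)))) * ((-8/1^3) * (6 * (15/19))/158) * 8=144/1501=0.10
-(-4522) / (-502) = -2261 / 251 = -9.01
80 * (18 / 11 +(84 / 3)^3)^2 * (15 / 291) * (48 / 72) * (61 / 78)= 1036203758.03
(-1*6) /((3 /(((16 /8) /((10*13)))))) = -2 /65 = -0.03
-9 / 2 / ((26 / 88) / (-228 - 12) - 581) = 47520 / 6135373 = 0.01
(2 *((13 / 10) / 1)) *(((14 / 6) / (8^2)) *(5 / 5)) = 91 / 960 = 0.09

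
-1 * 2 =-2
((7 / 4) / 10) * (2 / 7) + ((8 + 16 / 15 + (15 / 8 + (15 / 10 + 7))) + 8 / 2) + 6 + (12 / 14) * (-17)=12533 / 840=14.92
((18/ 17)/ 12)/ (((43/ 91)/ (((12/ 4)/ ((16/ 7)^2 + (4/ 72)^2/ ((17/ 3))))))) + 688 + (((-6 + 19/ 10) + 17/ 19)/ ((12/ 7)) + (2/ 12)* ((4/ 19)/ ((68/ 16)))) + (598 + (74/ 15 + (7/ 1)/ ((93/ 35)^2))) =582816567023536909/ 451736078859720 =1290.17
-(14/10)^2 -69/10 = -443/50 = -8.86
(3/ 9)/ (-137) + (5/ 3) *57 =39044/ 411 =95.00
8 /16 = 1 /2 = 0.50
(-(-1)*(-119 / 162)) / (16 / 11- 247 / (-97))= -126973 / 691578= -0.18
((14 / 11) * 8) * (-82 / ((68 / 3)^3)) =-7749 / 108086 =-0.07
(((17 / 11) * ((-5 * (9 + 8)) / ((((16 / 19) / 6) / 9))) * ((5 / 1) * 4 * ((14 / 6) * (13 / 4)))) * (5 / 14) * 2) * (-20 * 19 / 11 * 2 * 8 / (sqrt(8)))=15258116250 * sqrt(2) / 121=178332520.14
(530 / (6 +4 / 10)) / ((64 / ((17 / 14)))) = 22525 / 14336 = 1.57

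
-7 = -7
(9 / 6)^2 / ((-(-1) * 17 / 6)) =27 / 34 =0.79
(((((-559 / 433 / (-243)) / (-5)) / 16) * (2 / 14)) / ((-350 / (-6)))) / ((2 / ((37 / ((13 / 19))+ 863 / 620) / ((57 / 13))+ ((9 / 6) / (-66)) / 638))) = -1753913697133 / 1704939197844960000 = -0.00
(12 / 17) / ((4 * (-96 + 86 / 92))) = -138 / 74341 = -0.00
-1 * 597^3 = -212776173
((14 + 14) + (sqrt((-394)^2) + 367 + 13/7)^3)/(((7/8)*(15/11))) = 13400051597152/36015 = 372068626.88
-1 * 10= -10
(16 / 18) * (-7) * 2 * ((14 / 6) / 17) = -784 / 459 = -1.71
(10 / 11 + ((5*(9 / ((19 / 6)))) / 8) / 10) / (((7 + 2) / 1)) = 1817 / 15048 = 0.12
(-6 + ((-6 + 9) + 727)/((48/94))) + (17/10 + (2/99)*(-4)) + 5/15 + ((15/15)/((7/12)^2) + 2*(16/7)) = 139034129/97020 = 1433.05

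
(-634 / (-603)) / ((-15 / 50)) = -6340 / 1809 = -3.50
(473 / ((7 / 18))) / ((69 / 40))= 113520 / 161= 705.09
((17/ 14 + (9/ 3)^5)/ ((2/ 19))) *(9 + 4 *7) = 2403557/ 28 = 85841.32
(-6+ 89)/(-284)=-83/284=-0.29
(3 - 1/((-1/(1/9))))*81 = 252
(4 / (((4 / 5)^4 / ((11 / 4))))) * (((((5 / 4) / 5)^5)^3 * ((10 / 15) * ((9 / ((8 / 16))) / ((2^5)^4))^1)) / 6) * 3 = 20625 / 144115188075855872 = 0.00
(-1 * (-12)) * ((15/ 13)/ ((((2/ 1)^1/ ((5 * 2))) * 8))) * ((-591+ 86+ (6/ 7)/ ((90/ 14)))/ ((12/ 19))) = -719435/ 104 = -6917.64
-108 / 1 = -108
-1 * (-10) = 10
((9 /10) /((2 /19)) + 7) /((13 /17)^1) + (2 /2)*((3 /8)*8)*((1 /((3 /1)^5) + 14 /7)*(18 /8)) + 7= 47809 /1170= 40.86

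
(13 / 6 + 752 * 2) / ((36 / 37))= 334369 / 216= 1548.00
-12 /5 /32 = -3 /40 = -0.08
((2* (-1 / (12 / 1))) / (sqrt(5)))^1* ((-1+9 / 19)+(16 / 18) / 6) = 97* sqrt(5) / 7695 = 0.03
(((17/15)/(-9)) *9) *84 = -476/5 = -95.20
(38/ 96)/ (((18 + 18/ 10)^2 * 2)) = 475/ 940896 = 0.00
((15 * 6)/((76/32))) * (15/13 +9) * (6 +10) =1520640/247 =6156.44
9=9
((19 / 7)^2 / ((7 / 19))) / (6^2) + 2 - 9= -79577 / 12348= -6.44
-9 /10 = -0.90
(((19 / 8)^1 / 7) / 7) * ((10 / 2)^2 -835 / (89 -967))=8835 / 7024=1.26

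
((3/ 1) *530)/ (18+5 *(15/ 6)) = 52.13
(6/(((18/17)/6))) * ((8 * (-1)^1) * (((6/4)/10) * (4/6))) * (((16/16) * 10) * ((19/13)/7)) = -5168/91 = -56.79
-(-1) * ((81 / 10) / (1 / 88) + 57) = 3849 / 5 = 769.80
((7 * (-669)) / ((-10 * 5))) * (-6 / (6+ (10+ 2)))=-1561 / 50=-31.22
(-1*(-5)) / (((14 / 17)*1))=85 / 14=6.07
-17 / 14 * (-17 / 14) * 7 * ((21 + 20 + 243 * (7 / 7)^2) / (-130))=-20519 / 910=-22.55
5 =5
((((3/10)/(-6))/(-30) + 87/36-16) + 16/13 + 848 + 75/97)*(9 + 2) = 6961208221/756600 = 9200.65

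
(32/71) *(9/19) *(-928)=-267264/1349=-198.12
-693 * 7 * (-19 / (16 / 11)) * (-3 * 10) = -15207885 / 8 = -1900985.62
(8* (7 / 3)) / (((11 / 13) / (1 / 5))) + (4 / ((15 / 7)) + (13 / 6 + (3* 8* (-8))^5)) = -28701118954591 / 110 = -260919263223.55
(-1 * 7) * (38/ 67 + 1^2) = -735/ 67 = -10.97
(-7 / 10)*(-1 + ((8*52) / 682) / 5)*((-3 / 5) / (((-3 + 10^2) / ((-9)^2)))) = -2546397 / 8269250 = -0.31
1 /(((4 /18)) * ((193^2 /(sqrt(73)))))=9 * sqrt(73) /74498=0.00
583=583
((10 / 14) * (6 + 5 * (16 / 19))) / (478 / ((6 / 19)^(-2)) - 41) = 18430 / 16849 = 1.09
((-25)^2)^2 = 390625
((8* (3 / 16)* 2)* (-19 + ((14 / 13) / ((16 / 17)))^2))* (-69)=39608001 / 10816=3661.98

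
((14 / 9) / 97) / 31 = 0.00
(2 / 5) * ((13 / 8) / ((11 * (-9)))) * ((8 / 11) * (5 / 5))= -26 / 5445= -0.00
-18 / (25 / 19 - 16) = 38 / 31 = 1.23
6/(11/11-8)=-6/7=-0.86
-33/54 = -11/18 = -0.61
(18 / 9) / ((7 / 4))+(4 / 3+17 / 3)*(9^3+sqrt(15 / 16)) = 7*sqrt(15) / 4+35729 / 7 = 5110.92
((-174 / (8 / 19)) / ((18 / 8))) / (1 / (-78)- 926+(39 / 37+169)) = 530062 / 2181697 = 0.24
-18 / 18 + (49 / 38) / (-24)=-961 / 912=-1.05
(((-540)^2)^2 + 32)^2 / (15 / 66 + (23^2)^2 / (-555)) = -88280694861531336818903040 / 6153727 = -14345890687307275220.19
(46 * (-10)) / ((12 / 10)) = -1150 / 3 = -383.33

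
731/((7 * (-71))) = -731/497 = -1.47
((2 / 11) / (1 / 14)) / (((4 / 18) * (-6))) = -21 / 11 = -1.91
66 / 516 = 11 / 86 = 0.13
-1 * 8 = -8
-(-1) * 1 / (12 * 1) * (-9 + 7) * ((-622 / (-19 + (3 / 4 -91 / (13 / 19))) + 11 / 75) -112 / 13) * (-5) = -513937 / 141570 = -3.63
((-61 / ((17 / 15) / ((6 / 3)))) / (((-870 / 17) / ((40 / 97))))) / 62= 1220 / 87203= 0.01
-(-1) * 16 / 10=8 / 5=1.60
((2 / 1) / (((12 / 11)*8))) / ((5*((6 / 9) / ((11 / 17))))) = 121 / 2720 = 0.04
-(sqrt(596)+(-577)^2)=-332929 - 2 * sqrt(149)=-332953.41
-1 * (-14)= 14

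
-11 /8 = -1.38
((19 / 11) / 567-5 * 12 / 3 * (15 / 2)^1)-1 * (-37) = -704762 / 6237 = -113.00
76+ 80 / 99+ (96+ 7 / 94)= 1608845 / 9306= 172.88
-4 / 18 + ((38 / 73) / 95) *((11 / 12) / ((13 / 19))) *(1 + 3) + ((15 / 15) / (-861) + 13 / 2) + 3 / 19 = 3010490009 / 465740730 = 6.46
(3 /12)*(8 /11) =2 /11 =0.18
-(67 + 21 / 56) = -539 / 8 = -67.38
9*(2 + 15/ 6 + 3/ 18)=42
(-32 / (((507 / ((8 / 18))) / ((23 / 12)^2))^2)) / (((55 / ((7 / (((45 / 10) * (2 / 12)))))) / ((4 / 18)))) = -0.00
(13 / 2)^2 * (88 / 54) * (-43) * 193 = -15427841 / 27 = -571401.52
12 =12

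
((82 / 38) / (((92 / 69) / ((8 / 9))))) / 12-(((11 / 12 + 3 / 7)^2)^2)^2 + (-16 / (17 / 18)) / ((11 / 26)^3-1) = 587508121356685448867 / 76060717186566389760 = 7.72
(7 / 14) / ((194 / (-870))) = -435 / 194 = -2.24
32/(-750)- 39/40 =-3053/3000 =-1.02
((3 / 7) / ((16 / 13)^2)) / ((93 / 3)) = 507 / 55552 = 0.01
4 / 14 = 2 / 7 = 0.29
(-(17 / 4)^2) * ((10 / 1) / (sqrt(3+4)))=-1445 * sqrt(7) / 56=-68.27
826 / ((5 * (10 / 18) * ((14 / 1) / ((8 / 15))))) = 1416 / 125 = 11.33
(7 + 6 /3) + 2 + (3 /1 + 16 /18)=134 /9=14.89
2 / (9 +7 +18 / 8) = 8 / 73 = 0.11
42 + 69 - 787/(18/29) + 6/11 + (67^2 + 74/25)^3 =280409583048836627/3093750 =90637440985.48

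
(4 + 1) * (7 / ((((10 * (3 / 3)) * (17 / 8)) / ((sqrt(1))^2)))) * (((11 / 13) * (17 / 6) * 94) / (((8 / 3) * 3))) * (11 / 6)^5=582843569 / 606528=960.95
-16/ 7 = -2.29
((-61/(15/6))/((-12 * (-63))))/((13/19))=-1159/24570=-0.05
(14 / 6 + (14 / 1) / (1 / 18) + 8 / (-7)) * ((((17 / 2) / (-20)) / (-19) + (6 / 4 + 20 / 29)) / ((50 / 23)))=1987351041 / 7714000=257.63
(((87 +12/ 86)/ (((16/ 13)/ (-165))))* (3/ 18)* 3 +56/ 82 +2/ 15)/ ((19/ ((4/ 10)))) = -4942257973/ 40196400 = -122.95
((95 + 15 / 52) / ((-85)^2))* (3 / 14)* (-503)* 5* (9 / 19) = -13458771 / 3997448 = -3.37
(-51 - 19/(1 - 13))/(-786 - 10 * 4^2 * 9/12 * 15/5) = 593/13752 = 0.04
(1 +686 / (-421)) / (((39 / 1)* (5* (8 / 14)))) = -371 / 65676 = -0.01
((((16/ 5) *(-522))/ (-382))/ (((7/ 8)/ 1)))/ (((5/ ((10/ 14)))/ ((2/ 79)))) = 66816/ 3696805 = 0.02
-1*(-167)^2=-27889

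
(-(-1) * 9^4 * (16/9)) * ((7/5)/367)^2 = 571536/3367225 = 0.17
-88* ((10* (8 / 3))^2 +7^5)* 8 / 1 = -110994752 / 9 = -12332750.22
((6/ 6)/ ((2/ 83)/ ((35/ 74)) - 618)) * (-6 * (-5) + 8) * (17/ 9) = -938315/ 8078139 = -0.12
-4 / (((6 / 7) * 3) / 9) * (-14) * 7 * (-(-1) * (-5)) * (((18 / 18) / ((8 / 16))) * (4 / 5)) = -10976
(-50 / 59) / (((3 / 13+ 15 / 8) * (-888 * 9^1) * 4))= 325 / 25816158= 0.00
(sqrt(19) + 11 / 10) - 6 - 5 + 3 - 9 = -159 / 10 + sqrt(19) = -11.54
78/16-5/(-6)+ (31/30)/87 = 59719/10440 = 5.72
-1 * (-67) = 67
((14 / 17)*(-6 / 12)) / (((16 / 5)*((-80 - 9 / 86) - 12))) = 1505 / 1077256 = 0.00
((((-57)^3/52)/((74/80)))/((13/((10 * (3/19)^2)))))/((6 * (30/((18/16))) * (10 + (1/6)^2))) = -10935/237614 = -0.05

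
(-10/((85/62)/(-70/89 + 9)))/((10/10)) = -5332/89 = -59.91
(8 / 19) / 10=4 / 95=0.04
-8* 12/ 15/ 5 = -1.28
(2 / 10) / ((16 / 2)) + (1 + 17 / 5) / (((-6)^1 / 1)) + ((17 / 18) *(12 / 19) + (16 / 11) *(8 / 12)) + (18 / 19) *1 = 9055 / 5016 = 1.81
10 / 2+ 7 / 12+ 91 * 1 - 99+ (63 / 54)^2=-19 / 18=-1.06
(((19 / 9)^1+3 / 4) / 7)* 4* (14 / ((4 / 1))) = 5.72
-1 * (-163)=163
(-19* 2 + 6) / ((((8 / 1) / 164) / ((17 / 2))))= -5576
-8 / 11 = -0.73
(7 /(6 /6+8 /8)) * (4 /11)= 1.27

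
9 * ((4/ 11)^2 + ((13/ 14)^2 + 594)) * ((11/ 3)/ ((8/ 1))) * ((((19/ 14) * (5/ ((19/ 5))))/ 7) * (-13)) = -13758116775/ 1690304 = -8139.43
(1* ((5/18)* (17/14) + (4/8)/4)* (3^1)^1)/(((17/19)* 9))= 4427/25704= 0.17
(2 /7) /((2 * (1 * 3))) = 1 /21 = 0.05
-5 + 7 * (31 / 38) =27 / 38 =0.71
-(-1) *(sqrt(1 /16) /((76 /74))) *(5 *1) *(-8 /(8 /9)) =-1665 /152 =-10.95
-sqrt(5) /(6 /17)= -17 *sqrt(5) /6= -6.34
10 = 10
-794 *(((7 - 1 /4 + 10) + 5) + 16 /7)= -267181 /14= -19084.36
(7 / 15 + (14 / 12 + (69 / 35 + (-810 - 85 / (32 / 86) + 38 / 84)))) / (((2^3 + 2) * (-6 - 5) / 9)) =5213277 / 61600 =84.63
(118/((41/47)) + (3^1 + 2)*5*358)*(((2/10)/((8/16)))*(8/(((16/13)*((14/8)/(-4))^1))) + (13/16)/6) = -454282153/8610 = -52762.15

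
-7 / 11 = -0.64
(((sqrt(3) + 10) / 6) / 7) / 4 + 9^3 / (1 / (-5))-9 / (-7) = -306067 / 84 + sqrt(3) / 168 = -3643.64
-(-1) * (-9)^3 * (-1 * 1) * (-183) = -133407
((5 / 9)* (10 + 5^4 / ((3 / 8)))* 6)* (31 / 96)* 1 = 389825 / 216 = 1804.75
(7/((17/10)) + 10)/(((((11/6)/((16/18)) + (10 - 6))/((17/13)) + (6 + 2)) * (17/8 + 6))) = 6144/44681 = 0.14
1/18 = 0.06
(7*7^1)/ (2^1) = 49/ 2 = 24.50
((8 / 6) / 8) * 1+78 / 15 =5.37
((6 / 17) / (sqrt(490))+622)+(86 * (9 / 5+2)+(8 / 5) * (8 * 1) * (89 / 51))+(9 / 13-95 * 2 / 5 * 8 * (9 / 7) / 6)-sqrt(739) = -sqrt(739)+3 * sqrt(10) / 595+4207933 / 4641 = 879.52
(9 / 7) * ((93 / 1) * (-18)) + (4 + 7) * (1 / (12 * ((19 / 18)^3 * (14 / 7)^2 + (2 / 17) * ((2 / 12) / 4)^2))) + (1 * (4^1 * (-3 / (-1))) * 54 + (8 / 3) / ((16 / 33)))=-39143502215 / 26120206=-1498.59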